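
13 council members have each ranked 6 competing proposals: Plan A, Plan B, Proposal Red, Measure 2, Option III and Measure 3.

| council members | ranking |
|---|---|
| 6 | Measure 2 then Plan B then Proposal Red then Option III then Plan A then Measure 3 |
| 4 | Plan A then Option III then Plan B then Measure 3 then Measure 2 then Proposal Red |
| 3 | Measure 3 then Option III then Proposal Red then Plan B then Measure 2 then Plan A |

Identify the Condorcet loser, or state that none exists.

none

Head-to-head results (13 council members):
Plan A vs Plan B: 4 for Plan A, 9 for Plan B — Plan B by 9–4.
Plan A vs Proposal Red: Proposal Red, 9–4.
Plan A vs Measure 2: 4 for Plan A, 9 for Measure 2 — Measure 2 by 9–4.
Plan A–Option III: Option III 9–4.
Plan A vs Measure 3: 6+4 = 10 for Plan A, 3 for Measure 3 — Plan A by 10–3.
Plan B vs Proposal Red: 10 to 3, Plan B.
Plan B vs Measure 2: Plan B is ranked higher on 4+3 = 7 ballots, Measure 2 on 6. Plan B wins 7–6.
Plan B–Option III: Option III 7–6.
Plan B vs Measure 3: 10 to 3, Plan B.
Proposal Red vs Measure 2: 3 for Proposal Red, 10 for Measure 2 — Measure 2 by 10–3.
Proposal Red–Option III: Option III 7–6.
Proposal Red vs Measure 3: Proposal Red is ranked higher on 6 ballots, Measure 3 on 7. Measure 3 wins 7–6.
Measure 2 vs Option III: Option III wins 7–6.
Measure 2 vs Measure 3: Measure 3 wins 7–6.
Option III vs Measure 3: Option III wins 10–3.
No option is winless: Plan A beats Measure 3; Plan B beats Plan A; Proposal Red beats Plan A; Measure 2 beats Plan A; Option III beats Plan A; Measure 3 beats Proposal Red. There is no Condorcet loser.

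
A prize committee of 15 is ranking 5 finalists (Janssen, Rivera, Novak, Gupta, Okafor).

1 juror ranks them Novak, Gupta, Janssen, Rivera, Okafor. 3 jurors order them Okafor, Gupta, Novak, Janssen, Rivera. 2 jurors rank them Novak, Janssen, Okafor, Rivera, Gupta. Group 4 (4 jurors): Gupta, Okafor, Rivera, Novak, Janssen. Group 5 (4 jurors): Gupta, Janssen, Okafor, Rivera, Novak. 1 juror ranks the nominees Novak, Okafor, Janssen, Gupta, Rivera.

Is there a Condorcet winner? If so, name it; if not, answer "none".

Gupta

Head-to-head results (15 jurors):
Janssen vs Rivera: 11 to 4, Janssen.
Janssen vs Novak: 4 for Janssen, 11 for Novak — Novak by 11–4.
Janssen vs Gupta: 3 to 12, Gupta.
Janssen vs Okafor: 1+2+4 = 7 for Janssen, 8 for Okafor — Okafor by 8–7.
Rivera vs Novak: Rivera preferred on 4+4 = 8 ballots; Rivera wins 8–7.
Rivera vs Gupta: 2 to 13, Gupta.
Rivera vs Okafor: 1 to 14, Okafor.
Novak vs Gupta: 1+2+1 = 4 for Novak, 11 for Gupta — Gupta by 11–4.
Novak vs Okafor: Novak preferred on 1+2+1 = 4 ballots; Okafor wins 11–4.
Gupta vs Okafor: 9 to 6, Gupta.
Gupta beats each of Janssen, Rivera, Novak, Okafor — Gupta is the Condorcet winner.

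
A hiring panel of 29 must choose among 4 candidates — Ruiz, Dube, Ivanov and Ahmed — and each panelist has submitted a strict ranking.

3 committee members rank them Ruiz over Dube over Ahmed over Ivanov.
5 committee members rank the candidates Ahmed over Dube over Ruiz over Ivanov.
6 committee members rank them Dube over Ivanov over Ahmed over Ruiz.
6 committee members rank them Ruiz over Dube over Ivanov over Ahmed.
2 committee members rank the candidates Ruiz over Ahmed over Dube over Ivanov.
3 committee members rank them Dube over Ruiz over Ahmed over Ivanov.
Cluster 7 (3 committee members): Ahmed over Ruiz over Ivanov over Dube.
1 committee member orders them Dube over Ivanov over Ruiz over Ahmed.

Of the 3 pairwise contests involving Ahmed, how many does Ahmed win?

1

Ahmed against each rival (29 committee members):
Ahmed–Ruiz: Ruiz 15–14.
Ahmed vs Dube: Dube, 19–10.
Ahmed–Ivanov: Ahmed 16–13.
Ahmed beats Ivanov; loses to Ruiz, Dube — 1 pairwise win.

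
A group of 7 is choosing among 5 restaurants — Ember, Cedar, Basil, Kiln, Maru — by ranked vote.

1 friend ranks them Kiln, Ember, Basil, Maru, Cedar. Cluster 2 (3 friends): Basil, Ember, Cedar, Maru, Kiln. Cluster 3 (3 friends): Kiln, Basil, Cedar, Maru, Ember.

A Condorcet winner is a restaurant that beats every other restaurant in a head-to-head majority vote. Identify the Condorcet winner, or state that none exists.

Kiln

Head-to-head results (7 friends):
Ember–Cedar: Ember 4–3.
Ember vs Basil: Basil, 6–1.
Ember vs Kiln: Ember preferred on 3 ballots; Kiln wins 4–3.
Ember vs Maru: Ember wins 4–3.
Cedar vs Basil: 0 for Cedar, 7 for Basil — Basil by 7–0.
Cedar vs Kiln: 3 to 4, Kiln.
Cedar vs Maru: Cedar preferred on 3+3 = 6 ballots; Cedar wins 6–1.
Basil vs Kiln: 3 for Basil, 4 for Kiln — Kiln by 4–3.
Basil vs Maru: Basil wins 7–0.
Kiln vs Maru: Kiln is ranked higher on 1+3 = 4 ballots, Maru on 3. Kiln wins 4–3.
Kiln defeats every rival head-to-head and is the Condorcet winner.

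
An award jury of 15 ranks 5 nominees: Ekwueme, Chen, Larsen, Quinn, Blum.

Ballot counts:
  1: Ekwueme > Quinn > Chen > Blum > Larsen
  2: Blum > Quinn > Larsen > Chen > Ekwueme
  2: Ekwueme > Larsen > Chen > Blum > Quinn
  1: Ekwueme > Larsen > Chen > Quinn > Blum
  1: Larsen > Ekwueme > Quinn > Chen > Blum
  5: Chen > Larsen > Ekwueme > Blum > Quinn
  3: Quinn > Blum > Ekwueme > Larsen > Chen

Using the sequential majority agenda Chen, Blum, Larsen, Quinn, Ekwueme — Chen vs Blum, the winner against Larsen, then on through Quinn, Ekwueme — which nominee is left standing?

Round 1: Chen vs Blum — 10–5, Chen advances.
Round 2: Chen vs Larsen — 6–9, Larsen advances.
Round 3: Larsen vs Quinn — 9–6, Larsen advances.
Round 4: Larsen vs Ekwueme — 8–7, Larsen advances.
The agenda winner is Larsen.

Larsen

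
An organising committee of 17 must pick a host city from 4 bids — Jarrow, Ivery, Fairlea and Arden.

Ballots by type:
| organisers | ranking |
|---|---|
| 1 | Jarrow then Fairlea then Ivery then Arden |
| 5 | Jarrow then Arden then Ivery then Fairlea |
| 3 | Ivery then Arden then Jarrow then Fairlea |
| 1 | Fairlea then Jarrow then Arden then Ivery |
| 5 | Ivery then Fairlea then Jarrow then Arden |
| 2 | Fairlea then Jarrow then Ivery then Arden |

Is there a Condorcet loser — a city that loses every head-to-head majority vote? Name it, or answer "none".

Head-to-head results (17 organisers):
Jarrow vs Ivery: 9 to 8, Jarrow.
Jarrow vs Fairlea: Jarrow, 9–8.
Jarrow–Arden: Jarrow 14–3.
Ivery vs Fairlea: 13 to 4, Ivery.
Ivery vs Arden: 11 to 6, Ivery.
Fairlea vs Arden: Fairlea preferred on 1+1+5+2 = 9 ballots; Fairlea wins 9–8.
Arden is beaten in every head-to-head and is the Condorcet loser.

Arden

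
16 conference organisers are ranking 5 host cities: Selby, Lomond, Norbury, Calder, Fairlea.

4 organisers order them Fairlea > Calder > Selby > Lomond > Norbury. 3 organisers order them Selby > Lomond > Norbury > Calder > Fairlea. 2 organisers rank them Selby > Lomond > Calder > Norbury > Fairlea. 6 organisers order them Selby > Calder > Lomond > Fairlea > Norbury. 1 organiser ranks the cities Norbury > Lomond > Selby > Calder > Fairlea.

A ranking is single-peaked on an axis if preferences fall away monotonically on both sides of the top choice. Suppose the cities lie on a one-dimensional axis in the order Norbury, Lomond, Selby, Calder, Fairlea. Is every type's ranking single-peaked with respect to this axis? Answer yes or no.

Axis positions: Norbury=1, Lomond=2, Selby=3, Calder=4, Fairlea=5.
Type 1 (peak Fairlea at position 5): ranking walks positions 5-4-3-2-1, expanding outward from the peak — single-peaked.
Type 2 (peak Selby at position 3): ranking walks positions 3-2-1-4-5, expanding outward from the peak — single-peaked.
Type 3 (peak Selby at position 3): ranking walks positions 3-2-4-1-5, expanding outward from the peak — single-peaked.
Type 4 (peak Selby at position 3): ranking walks positions 3-4-2-5-1, expanding outward from the peak — single-peaked.
Type 5 (peak Norbury at position 1): ranking walks positions 1-2-3-4-5, expanding outward from the peak — single-peaked.
Every ranking is single-peaked on this axis.

yes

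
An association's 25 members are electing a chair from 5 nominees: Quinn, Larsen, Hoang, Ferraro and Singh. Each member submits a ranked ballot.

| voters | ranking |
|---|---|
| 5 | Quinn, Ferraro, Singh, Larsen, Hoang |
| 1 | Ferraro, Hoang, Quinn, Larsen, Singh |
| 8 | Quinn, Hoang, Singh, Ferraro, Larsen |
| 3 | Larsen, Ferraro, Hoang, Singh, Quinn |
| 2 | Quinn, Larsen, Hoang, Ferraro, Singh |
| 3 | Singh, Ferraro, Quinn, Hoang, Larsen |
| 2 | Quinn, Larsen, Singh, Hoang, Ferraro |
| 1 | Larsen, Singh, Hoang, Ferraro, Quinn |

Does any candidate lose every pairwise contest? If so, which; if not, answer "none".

Pairwise majorities:
Quinn vs Larsen: 21 to 4, Quinn.
Quinn vs Hoang: Quinn, 20–5.
Quinn vs Ferraro: 5+8+2+2 = 17 for Quinn, 8 for Ferraro — Quinn by 17–8.
Quinn vs Singh: Quinn is ranked higher on 5+1+8+2+2 = 18 ballots, Singh on 7. Quinn wins 18–7.
Larsen vs Hoang: Larsen wins 13–12.
Larsen vs Ferraro: Ferraro wins 17–8.
Larsen vs Singh: 9 to 16, Singh.
Hoang vs Ferraro: Hoang preferred on 8+2+2+1 = 13 ballots; Hoang wins 13–12.
Hoang vs Singh: Hoang wins 14–11.
Ferraro vs Singh: Singh, 14–11.
No candidate is winless: Quinn beats Larsen; Larsen beats Hoang; Hoang beats Ferraro; Ferraro beats Larsen; Singh beats Larsen. There is no Condorcet loser.

none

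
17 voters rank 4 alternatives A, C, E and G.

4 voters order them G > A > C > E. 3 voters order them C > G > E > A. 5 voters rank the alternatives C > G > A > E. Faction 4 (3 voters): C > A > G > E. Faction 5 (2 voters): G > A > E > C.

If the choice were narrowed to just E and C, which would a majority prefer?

C

Ballots ranking E above C: 2.
Ballots ranking C above E: 17 − 2 = 15.
C wins the head-to-head 15–2.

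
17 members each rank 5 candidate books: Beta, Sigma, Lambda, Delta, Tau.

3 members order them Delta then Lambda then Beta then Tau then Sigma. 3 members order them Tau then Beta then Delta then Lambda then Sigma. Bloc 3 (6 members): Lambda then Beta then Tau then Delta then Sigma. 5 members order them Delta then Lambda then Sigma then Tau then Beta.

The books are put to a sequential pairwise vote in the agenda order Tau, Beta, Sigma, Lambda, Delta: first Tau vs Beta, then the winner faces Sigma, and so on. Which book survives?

Round 1: Tau vs Beta — 8–9, Beta advances.
Round 2: Beta vs Sigma — 12–5, Beta advances.
Round 3: Beta vs Lambda — 3–14, Lambda advances.
Round 4: Lambda vs Delta — 6–11, Delta advances.
Delta survives the agenda.

Delta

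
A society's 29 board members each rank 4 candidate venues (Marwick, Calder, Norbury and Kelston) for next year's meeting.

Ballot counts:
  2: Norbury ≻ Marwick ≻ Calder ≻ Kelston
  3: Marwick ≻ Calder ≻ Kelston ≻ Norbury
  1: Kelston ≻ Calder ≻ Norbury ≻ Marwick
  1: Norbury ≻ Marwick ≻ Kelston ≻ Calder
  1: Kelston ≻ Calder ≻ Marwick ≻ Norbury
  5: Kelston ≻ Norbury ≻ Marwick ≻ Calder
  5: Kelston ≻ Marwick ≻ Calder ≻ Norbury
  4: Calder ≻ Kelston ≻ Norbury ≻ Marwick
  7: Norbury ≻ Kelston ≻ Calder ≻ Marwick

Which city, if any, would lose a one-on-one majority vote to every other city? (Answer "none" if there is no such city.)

Calder

Head-to-head results (29 organisers):
Marwick vs Calder: Marwick, 16–13.
Marwick vs Norbury: Marwick preferred on 3+1+5 = 9 ballots; Norbury wins 20–9.
Marwick vs Kelston: 6 to 23, Kelston.
Calder vs Norbury: 3+1+1+5+4 = 14 for Calder, 15 for Norbury — Norbury by 15–14.
Calder vs Kelston: 9 to 20, Kelston.
Norbury vs Kelston: Kelston, 19–10.
Calder is beaten in every head-to-head and is the Condorcet loser.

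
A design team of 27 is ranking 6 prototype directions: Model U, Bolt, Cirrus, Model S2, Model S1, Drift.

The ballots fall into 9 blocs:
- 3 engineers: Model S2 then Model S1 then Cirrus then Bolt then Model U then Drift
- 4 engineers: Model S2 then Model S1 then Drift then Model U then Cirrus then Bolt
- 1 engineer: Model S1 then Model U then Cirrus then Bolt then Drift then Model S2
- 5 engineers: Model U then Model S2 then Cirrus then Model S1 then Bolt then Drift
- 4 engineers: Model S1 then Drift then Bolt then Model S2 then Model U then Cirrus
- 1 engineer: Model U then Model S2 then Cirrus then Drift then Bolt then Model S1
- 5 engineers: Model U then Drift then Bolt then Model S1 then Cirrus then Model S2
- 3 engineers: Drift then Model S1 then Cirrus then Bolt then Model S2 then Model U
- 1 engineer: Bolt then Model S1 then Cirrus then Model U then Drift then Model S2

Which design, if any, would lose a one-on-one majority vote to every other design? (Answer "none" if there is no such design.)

Pairwise majorities:
Model U vs Bolt: Model U preferred on 4+1+5+1+5 = 16 ballots; Model U wins 16–11.
Model U vs Cirrus: Model U, 20–7.
Model U vs Model S2: Model S2, 14–13.
Model U–Model S1: Model S1 16–11.
Model U–Drift: Model U 16–11.
Bolt vs Cirrus: Bolt is ranked higher on 4+5+1 = 10 ballots, Cirrus on 17. Cirrus wins 17–10.
Bolt vs Model S2: 14 to 13, Bolt.
Bolt vs Model S1: Model S1 wins 20–7.
Bolt vs Drift: 3+1+5+1 = 10 for Bolt, 17 for Drift — Drift by 17–10.
Cirrus vs Model S2: Model S2 wins 17–10.
Cirrus vs Model S1: Model S1, 21–6.
Cirrus vs Drift: 11 to 16, Drift.
Model S2 vs Model S1: Model S2 is ranked higher on 3+4+5+1 = 13 ballots, Model S1 on 14. Model S1 wins 14–13.
Model S2 vs Drift: Drift wins 14–13.
Model S1 vs Drift: Model S1, 18–9.
Each design has at least one pairwise win (Model U beats Bolt; Bolt beats Model S2; Cirrus beats Bolt; Model S2 beats Model U; Model S1 beats Model U; Drift beats Bolt) — no Condorcet loser.

none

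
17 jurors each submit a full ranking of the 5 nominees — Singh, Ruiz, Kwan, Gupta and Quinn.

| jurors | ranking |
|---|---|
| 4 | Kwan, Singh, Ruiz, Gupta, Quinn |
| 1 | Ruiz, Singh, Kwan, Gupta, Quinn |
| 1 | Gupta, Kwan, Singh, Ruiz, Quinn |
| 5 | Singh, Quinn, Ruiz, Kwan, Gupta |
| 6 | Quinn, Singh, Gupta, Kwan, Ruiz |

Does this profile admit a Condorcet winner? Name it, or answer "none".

Singh

Head-to-head results (17 jurors):
Singh vs Ruiz: Singh wins 16–1.
Singh vs Kwan: Singh, 12–5.
Singh vs Gupta: Singh wins 16–1.
Singh vs Quinn: Singh, 11–6.
Ruiz–Kwan: Kwan 11–6.
Ruiz vs Gupta: Ruiz wins 10–7.
Ruiz vs Quinn: Quinn wins 11–6.
Kwan vs Gupta: Kwan wins 10–7.
Kwan vs Quinn: Quinn wins 11–6.
Gupta vs Quinn: Quinn, 11–6.
Only Singh has no losses; Singh is the Condorcet winner.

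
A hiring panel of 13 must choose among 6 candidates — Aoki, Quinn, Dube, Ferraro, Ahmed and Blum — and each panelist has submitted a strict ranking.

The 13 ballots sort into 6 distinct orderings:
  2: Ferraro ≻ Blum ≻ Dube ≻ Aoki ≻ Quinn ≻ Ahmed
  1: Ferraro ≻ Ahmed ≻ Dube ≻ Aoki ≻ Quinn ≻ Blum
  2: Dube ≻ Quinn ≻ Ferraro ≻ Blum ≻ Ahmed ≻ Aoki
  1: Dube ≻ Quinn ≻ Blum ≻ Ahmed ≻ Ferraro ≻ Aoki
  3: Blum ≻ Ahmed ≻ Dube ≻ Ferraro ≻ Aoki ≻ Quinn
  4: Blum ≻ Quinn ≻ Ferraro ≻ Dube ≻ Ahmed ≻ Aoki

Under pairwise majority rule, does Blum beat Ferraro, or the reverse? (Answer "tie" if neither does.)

Blum

Ballots ranking Blum above Ferraro: 1 + 3 + 4 = 8.
Ballots ranking Ferraro above Blum: 13 − 8 = 5.
Blum wins the head-to-head 8–5.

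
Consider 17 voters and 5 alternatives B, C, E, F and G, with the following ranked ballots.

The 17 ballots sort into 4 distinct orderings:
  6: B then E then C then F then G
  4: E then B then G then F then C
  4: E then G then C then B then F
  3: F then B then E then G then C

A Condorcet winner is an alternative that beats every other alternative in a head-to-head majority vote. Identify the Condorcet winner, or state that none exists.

B

Pairwise majorities:
B–C: B 13–4.
B vs E: 9 to 8, B.
B vs F: B preferred on 6+4+4 = 14 ballots; B wins 14–3.
B vs G: 6+4+3 = 13 for B, 4 for G — B by 13–4.
C vs E: E, 17–0.
C vs F: C wins 10–7.
C vs G: G, 11–6.
E vs F: 14 to 3, E.
E vs G: E, 17–0.
F vs G: F preferred on 6+3 = 9 ballots; F wins 9–8.
B defeats every rival head-to-head and is the Condorcet winner.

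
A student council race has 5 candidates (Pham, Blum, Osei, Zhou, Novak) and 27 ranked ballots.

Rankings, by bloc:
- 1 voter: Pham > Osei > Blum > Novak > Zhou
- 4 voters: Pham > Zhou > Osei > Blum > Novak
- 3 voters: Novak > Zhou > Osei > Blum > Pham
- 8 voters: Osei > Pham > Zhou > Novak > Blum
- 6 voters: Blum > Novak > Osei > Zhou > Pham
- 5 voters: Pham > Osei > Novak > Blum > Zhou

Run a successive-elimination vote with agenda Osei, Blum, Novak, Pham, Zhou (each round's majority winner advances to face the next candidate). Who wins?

Round 1: Osei vs Blum — 21–6, Osei advances.
Round 2: Osei vs Novak — 18–9, Osei advances.
Round 3: Osei vs Pham — 17–10, Osei advances.
Round 4: Osei vs Zhou — 20–7, Osei advances.
The agenda winner is Osei.

Osei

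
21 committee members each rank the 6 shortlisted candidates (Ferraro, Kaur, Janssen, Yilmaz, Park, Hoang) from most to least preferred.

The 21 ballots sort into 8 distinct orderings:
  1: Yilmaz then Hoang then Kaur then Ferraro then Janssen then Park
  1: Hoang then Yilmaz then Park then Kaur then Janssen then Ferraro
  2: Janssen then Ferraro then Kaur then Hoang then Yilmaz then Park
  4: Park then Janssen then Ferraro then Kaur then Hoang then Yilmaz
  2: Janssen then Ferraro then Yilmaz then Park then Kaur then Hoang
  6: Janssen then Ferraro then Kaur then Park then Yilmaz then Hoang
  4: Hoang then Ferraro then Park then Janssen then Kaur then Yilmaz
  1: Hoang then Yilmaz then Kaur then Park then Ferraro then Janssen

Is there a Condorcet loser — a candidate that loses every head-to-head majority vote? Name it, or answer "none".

Yilmaz

Head-to-head results (21 committee members):
Ferraro vs Kaur: Ferraro preferred on 2+4+2+6+4 = 18 ballots; Ferraro wins 18–3.
Ferraro vs Janssen: Janssen, 15–6.
Ferraro–Yilmaz: Ferraro 18–3.
Ferraro vs Park: Ferraro preferred on 1+2+2+6+4 = 15 ballots; Ferraro wins 15–6.
Ferraro vs Hoang: Ferraro preferred on 2+4+2+6 = 14 ballots; Ferraro wins 14–7.
Kaur vs Janssen: Janssen wins 18–3.
Kaur vs Yilmaz: 2+4+6+4 = 16 for Kaur, 5 for Yilmaz — Kaur by 16–5.
Kaur vs Park: 10 to 11, Park.
Kaur vs Hoang: Kaur is ranked higher on 2+4+2+6 = 14 ballots, Hoang on 7. Kaur wins 14–7.
Janssen–Yilmaz: Janssen 18–3.
Janssen vs Park: Janssen, 11–10.
Janssen vs Hoang: Janssen wins 14–7.
Yilmaz vs Park: Park wins 14–7.
Yilmaz vs Hoang: Hoang wins 12–9.
Park vs Hoang: Park wins 12–9.
Yilmaz loses to every other candidate — it is the Condorcet loser.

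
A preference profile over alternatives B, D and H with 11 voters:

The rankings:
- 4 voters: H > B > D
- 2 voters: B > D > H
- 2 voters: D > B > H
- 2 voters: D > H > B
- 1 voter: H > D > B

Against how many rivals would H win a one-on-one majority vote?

1

H against each rival (11 voters):
H vs B: H, 7–4.
H vs D: H is ranked higher on 4+1 = 5 ballots, D on 6. D wins 6–5.
H beats B; loses to D — 1 pairwise win.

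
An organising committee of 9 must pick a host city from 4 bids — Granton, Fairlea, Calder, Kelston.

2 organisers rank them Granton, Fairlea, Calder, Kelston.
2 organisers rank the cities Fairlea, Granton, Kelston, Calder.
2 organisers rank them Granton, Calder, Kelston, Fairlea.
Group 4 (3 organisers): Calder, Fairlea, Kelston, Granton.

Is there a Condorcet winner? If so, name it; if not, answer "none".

none

Check each pair by majority over 9 ballots:
Granton vs Fairlea: Granton is ranked higher on 2+2 = 4 ballots, Fairlea on 5. Fairlea wins 5–4.
Granton vs Calder: Granton preferred on 2+2+2 = 6 ballots; Granton wins 6–3.
Granton vs Kelston: Granton is ranked higher on 2+2+2 = 6 ballots, Kelston on 3. Granton wins 6–3.
Fairlea vs Calder: 2+2 = 4 for Fairlea, 5 for Calder — Calder by 5–4.
Fairlea vs Kelston: Fairlea is ranked higher on 2+2+3 = 7 ballots, Kelston on 2. Fairlea wins 7–2.
Calder vs Kelston: Calder preferred on 2+2+3 = 7 ballots; Calder wins 7–2.
Every city loses at least once (Granton loses to Fairlea; Fairlea loses to Calder; Calder loses to Granton; Kelston loses to Granton). The majority relation contains the cycle Granton beats Calder beats Fairlea beats Granton, so there is no Condorcet winner.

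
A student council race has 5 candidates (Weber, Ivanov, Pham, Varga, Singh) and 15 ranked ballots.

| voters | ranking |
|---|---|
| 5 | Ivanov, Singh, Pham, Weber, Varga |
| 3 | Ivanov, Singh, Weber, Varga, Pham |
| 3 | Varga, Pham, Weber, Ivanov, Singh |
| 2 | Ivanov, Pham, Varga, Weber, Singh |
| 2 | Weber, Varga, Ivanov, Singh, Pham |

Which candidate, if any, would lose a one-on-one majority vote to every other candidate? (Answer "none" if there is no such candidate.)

Head-to-head results (15 voters):
Weber vs Ivanov: Ivanov wins 10–5.
Weber vs Pham: 3+2 = 5 for Weber, 10 for Pham — Pham by 10–5.
Weber vs Varga: Weber preferred on 5+3+2 = 10 ballots; Weber wins 10–5.
Weber–Singh: Singh 8–7.
Ivanov vs Pham: Ivanov preferred on 5+3+2+2 = 12 ballots; Ivanov wins 12–3.
Ivanov–Varga: Ivanov 10–5.
Ivanov vs Singh: 5+3+3+2+2 = 15 for Ivanov, 0 for Singh — Ivanov by 15–0.
Pham vs Varga: Varga wins 8–7.
Pham–Singh: Singh 10–5.
Varga vs Singh: Varga preferred on 3+2+2 = 7 ballots; Singh wins 8–7.
Every candidate wins at least one matchup (Weber beats Varga; Ivanov beats Weber; Pham beats Weber; Varga beats Pham; Singh beats Weber), so there is no Condorcet loser.

none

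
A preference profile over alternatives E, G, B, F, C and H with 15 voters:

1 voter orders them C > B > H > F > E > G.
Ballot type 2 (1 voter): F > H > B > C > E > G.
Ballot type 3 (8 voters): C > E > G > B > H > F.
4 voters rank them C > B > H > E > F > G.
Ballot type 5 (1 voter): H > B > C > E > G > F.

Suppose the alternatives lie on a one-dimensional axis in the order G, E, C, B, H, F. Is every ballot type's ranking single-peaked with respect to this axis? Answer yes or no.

yes

Axis positions: G=1, E=2, C=3, B=4, H=5, F=6.
Ballot type 1 (peak C at position 3): ranking walks positions 3-4-5-6-2-1, expanding outward from the peak — single-peaked.
Ballot type 2 (peak F at position 6): ranking walks positions 6-5-4-3-2-1, expanding outward from the peak — single-peaked.
Ballot type 3 (peak C at position 3): ranking walks positions 3-2-1-4-5-6, expanding outward from the peak — single-peaked.
Ballot type 4 (peak C at position 3): ranking walks positions 3-4-5-2-6-1, expanding outward from the peak — single-peaked.
Ballot type 5 (peak H at position 5): ranking walks positions 5-4-3-2-1-6, expanding outward from the peak — single-peaked.
Every ranking is single-peaked on this axis.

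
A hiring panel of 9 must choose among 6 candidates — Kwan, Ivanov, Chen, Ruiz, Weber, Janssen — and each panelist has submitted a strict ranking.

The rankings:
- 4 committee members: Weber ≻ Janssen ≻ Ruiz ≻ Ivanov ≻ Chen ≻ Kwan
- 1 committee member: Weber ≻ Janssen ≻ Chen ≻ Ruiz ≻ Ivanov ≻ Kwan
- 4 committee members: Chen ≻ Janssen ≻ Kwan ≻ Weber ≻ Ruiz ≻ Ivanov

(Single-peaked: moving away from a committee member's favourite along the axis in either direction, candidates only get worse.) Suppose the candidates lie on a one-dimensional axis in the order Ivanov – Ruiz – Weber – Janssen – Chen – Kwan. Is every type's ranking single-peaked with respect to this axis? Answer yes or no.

yes

Axis positions: Ivanov=1, Ruiz=2, Weber=3, Janssen=4, Chen=5, Kwan=6.
Type 1 (peak Weber at position 3): ranking walks positions 3-4-2-1-5-6, expanding outward from the peak — single-peaked.
Type 2 (peak Weber at position 3): ranking walks positions 3-4-5-2-1-6, expanding outward from the peak — single-peaked.
Type 3 (peak Chen at position 5): ranking walks positions 5-4-6-3-2-1, expanding outward from the peak — single-peaked.
Every ranking is single-peaked on this axis.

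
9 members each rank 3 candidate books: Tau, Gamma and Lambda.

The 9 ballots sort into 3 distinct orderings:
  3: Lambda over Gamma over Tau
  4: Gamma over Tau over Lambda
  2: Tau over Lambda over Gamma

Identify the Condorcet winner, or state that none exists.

Pairwise majorities:
Tau vs Gamma: 2 to 7, Gamma.
Tau–Lambda: Tau 6–3.
Gamma–Lambda: Lambda 5–4.
No book is unbeaten: Tau loses to Gamma; Gamma loses to Lambda; Lambda loses to Tau. In particular Tau beats Lambda beats Gamma beats Tau is a majority cycle — no Condorcet winner exists.

none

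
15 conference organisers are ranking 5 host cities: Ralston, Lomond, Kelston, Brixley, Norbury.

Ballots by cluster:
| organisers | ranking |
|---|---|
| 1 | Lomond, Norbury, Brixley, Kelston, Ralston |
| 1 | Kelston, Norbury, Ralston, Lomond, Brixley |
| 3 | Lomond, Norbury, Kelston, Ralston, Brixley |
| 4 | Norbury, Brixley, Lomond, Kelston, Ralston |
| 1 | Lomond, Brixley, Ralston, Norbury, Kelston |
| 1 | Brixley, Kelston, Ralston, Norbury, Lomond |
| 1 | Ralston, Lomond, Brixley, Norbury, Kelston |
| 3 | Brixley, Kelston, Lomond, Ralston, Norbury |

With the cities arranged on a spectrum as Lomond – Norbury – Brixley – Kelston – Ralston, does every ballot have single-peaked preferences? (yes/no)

no

Axis positions: Lomond=1, Norbury=2, Brixley=3, Kelston=4, Ralston=5.
Cluster 1 (peak Lomond at position 1): ranking walks positions 1-2-3-4-5, expanding outward from the peak — single-peaked.
Cluster 2: ranking walks positions 4-2-5-1-3; Norbury is ranked above Brixley even though Brixley lies between Norbury and the peak Kelston on the axis — preferences dip and rise again. Not single-peaked.
Cluster 3: ranking walks positions 1-2-4-5-3; Kelston is ranked above Brixley even though Brixley lies between Kelston and the peak Lomond on the axis — preferences dip and rise again. Not single-peaked.
Cluster 4 (peak Norbury at position 2): ranking walks positions 2-3-1-4-5, expanding outward from the peak — single-peaked.
Cluster 5: ranking walks positions 1-3-5-2-4; Brixley is ranked above Norbury even though Norbury lies between Brixley and the peak Lomond on the axis — preferences dip and rise again. Not single-peaked.
Cluster 6 (peak Brixley at position 3): ranking walks positions 3-4-5-2-1, expanding outward from the peak — single-peaked.
Cluster 7: ranking walks positions 5-1-3-2-4; Lomond is ranked above Kelston even though Kelston lies between Lomond and the peak Ralston on the axis — preferences dip and rise again. Not single-peaked.
Cluster 8: ranking walks positions 3-4-1-5-2; Lomond is ranked above Norbury even though Norbury lies between Lomond and the peak Brixley on the axis — preferences dip and rise again. Not single-peaked.
Cluster 2 violates single-peakedness, so the profile is not single-peaked on this axis.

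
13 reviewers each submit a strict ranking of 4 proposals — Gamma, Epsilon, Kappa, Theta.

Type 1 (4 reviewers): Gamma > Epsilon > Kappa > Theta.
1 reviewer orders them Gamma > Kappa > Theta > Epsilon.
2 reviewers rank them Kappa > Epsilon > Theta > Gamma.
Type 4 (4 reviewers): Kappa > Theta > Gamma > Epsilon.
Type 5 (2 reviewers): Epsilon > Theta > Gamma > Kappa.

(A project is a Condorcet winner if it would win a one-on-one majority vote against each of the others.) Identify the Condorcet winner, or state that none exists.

Check each pair by majority over 13 ballots:
Gamma vs Epsilon: 9 to 4, Gamma.
Gamma vs Kappa: Gamma preferred on 4+1+2 = 7 ballots; Gamma wins 7–6.
Gamma vs Theta: Gamma preferred on 4+1 = 5 ballots; Theta wins 8–5.
Epsilon vs Kappa: Epsilon is ranked higher on 4+2 = 6 ballots, Kappa on 7. Kappa wins 7–6.
Epsilon vs Theta: Epsilon is ranked higher on 4+2+2 = 8 ballots, Theta on 5. Epsilon wins 8–5.
Kappa vs Theta: Kappa preferred on 4+1+2+4 = 11 ballots; Kappa wins 11–2.
Every project loses at least once (Gamma loses to Theta; Epsilon loses to Gamma; Kappa loses to Gamma; Theta loses to Epsilon). The majority relation contains the cycle Gamma → Epsilon → Theta → Gamma, so there is no Condorcet winner.

none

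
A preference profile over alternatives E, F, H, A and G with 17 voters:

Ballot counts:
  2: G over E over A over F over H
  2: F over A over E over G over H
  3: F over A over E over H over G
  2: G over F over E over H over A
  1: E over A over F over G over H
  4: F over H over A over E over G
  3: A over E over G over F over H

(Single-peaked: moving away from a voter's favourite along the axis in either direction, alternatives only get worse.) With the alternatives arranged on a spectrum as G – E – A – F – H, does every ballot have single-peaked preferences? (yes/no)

Axis positions: G=1, E=2, A=3, F=4, H=5.
Faction 1 (peak G at position 1): ranking walks positions 1-2-3-4-5, expanding outward from the peak — single-peaked.
Faction 2 (peak F at position 4): ranking walks positions 4-3-2-1-5, expanding outward from the peak — single-peaked.
Faction 3 (peak F at position 4): ranking walks positions 4-3-2-5-1, expanding outward from the peak — single-peaked.
Faction 4: ranking walks positions 1-4-2-5-3; F is ranked above E even though E lies between F and the peak G on the axis — preferences dip and rise again. Not single-peaked.
Faction 5 (peak E at position 2): ranking walks positions 2-3-4-1-5, expanding outward from the peak — single-peaked.
Faction 6 (peak F at position 4): ranking walks positions 4-5-3-2-1, expanding outward from the peak — single-peaked.
Faction 7 (peak A at position 3): ranking walks positions 3-2-1-4-5, expanding outward from the peak — single-peaked.
Faction 4 violates single-peakedness, so the profile is not single-peaked on this axis.

no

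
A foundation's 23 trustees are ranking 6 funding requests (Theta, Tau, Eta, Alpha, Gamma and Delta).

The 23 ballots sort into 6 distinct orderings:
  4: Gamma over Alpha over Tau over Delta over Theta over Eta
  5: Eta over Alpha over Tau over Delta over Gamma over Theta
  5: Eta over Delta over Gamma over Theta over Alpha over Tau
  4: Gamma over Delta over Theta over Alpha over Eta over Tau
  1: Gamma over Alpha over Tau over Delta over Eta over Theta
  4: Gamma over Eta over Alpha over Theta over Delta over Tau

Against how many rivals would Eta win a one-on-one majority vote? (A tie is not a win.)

Eta against each rival (23 reviewers):
Eta vs Theta: Eta preferred on 5+5+1+4 = 15 ballots; Eta wins 15–8.
Eta vs Tau: Eta preferred on 5+5+4+4 = 18 ballots; Eta wins 18–5.
Eta vs Alpha: Eta wins 14–9.
Eta vs Gamma: 5+5 = 10 for Eta, 13 for Gamma — Gamma by 13–10.
Eta–Delta: Eta 14–9.
Eta beats Theta, Tau, Alpha, Delta; loses to Gamma — 4 pairwise wins.

4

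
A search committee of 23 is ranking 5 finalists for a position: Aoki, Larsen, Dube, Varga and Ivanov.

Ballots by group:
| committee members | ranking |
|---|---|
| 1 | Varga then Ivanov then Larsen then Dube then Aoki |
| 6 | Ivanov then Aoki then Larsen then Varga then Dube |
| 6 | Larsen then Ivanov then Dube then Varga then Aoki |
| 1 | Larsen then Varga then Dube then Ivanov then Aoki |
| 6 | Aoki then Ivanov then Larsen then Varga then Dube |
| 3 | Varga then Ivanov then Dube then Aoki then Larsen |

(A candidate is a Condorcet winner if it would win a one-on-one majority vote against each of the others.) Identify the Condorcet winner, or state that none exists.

Head-to-head results (23 committee members):
Aoki vs Larsen: Aoki, 15–8.
Aoki vs Dube: Aoki is ranked higher on 6+6 = 12 ballots, Dube on 11. Aoki wins 12–11.
Aoki vs Varga: Aoki wins 12–11.
Aoki vs Ivanov: Ivanov, 17–6.
Larsen vs Dube: Larsen wins 20–3.
Larsen–Varga: Larsen 19–4.
Larsen–Ivanov: Ivanov 16–7.
Dube vs Varga: 6 to 17, Varga.
Dube vs Ivanov: Ivanov wins 22–1.
Varga–Ivanov: Ivanov 18–5.
Ivanov defeats every rival head-to-head and is the Condorcet winner.

Ivanov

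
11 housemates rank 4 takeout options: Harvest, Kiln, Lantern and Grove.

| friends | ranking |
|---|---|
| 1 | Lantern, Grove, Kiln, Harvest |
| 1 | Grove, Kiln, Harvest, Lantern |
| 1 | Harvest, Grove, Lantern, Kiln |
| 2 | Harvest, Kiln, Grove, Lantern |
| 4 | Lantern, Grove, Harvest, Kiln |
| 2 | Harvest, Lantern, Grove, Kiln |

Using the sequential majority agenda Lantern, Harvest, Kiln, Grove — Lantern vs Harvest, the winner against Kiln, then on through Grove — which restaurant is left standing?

Grove

Round 1: Lantern vs Harvest — 5–6, Harvest advances.
Round 2: Harvest vs Kiln — 9–2, Harvest advances.
Round 3: Harvest vs Grove — 5–6, Grove advances.
Grove survives the agenda.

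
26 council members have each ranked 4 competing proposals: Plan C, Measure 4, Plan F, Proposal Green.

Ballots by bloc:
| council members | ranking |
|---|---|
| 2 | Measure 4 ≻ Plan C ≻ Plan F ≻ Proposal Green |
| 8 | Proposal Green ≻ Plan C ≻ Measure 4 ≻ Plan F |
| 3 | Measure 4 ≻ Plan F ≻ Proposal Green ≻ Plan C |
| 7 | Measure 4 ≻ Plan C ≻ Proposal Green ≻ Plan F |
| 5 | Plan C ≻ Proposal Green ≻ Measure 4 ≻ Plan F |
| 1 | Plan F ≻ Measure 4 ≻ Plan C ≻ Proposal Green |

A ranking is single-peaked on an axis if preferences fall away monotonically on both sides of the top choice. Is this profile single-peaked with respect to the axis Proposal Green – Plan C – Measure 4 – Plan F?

no

Axis positions: Proposal Green=1, Plan C=2, Measure 4=3, Plan F=4.
Bloc 1 (peak Measure 4 at position 3): ranking walks positions 3-2-4-1, expanding outward from the peak — single-peaked.
Bloc 2 (peak Proposal Green at position 1): ranking walks positions 1-2-3-4, expanding outward from the peak — single-peaked.
Bloc 3: ranking walks positions 3-4-1-2; Proposal Green is ranked above Plan C even though Plan C lies between Proposal Green and the peak Measure 4 on the axis — preferences dip and rise again. Not single-peaked.
Bloc 4 (peak Measure 4 at position 3): ranking walks positions 3-2-1-4, expanding outward from the peak — single-peaked.
Bloc 5 (peak Plan C at position 2): ranking walks positions 2-1-3-4, expanding outward from the peak — single-peaked.
Bloc 6 (peak Plan F at position 4): ranking walks positions 4-3-2-1, expanding outward from the peak — single-peaked.
Bloc 3 violates single-peakedness, so the profile is not single-peaked on this axis.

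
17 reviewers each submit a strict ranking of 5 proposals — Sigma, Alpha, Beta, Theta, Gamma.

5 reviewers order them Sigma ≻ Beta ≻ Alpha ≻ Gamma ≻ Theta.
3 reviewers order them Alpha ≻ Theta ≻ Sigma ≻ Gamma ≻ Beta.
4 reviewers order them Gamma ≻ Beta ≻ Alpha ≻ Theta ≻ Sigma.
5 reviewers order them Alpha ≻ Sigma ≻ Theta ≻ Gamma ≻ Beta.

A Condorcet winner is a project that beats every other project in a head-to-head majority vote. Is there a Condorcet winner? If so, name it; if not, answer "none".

Check each pair by majority over 17 ballots:
Sigma–Alpha: Alpha 12–5.
Sigma vs Beta: Sigma, 13–4.
Sigma–Theta: Sigma 10–7.
Sigma–Gamma: Sigma 13–4.
Alpha vs Beta: Beta, 9–8.
Alpha vs Theta: Alpha, 17–0.
Alpha–Gamma: Alpha 13–4.
Beta vs Theta: Beta, 9–8.
Beta vs Gamma: Gamma, 12–5.
Theta vs Gamma: Gamma, 9–8.
Each project drops at least one matchup (Sigma loses to Alpha; Alpha loses to Beta; Beta loses to Sigma; Theta loses to Sigma; Gamma loses to Sigma); the cycle Sigma beats Beta beats Alpha beats Sigma rules out a Condorcet winner.

none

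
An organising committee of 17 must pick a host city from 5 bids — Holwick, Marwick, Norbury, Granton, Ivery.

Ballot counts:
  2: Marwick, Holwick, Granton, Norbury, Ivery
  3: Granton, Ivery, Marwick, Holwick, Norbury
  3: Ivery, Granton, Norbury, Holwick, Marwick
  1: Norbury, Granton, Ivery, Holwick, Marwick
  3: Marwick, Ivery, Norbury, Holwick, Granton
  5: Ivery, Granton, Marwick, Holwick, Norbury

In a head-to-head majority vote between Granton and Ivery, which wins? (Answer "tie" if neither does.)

Ballots ranking Granton above Ivery: 2 + 3 + 1 = 6.
Ballots ranking Ivery above Granton: 17 − 6 = 11.
Ivery wins the head-to-head 11–6.

Ivery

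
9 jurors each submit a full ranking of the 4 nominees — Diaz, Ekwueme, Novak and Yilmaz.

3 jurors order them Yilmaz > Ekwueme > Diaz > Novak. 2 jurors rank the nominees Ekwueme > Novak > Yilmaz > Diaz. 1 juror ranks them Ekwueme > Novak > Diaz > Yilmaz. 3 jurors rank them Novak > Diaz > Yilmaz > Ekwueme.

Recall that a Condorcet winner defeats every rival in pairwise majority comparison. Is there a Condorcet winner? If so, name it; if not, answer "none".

Head-to-head results (9 jurors):
Diaz vs Ekwueme: Diaz preferred on 3 ballots; Ekwueme wins 6–3.
Diaz vs Novak: 3 to 6, Novak.
Diaz vs Yilmaz: Yilmaz, 5–4.
Ekwueme–Novak: Ekwueme 6–3.
Ekwueme vs Yilmaz: Ekwueme is ranked higher on 2+1 = 3 ballots, Yilmaz on 6. Yilmaz wins 6–3.
Novak vs Yilmaz: Novak, 6–3.
Each nominee drops at least one matchup (Diaz loses to Ekwueme; Ekwueme loses to Yilmaz; Novak loses to Ekwueme; Yilmaz loses to Novak); the cycle Ekwueme > Novak > Yilmaz > Ekwueme rules out a Condorcet winner.

none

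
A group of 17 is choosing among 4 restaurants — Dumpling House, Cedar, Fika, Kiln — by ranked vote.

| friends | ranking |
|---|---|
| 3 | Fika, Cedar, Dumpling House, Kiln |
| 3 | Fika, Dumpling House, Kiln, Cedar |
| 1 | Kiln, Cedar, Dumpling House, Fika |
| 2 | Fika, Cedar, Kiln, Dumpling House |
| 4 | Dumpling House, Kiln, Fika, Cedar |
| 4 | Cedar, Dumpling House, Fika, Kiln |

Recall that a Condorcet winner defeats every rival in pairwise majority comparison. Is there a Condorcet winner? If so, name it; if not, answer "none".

none

Head-to-head results (17 friends):
Dumpling House vs Cedar: Cedar, 10–7.
Dumpling House vs Fika: Dumpling House, 9–8.
Dumpling House vs Kiln: Dumpling House, 14–3.
Cedar–Fika: Fika 12–5.
Cedar vs Kiln: Cedar, 9–8.
Fika–Kiln: Fika 12–5.
Each restaurant drops at least one matchup (Dumpling House loses to Cedar; Cedar loses to Fika; Fika loses to Dumpling House; Kiln loses to Dumpling House); the cycle Dumpling House beats Fika beats Cedar beats Dumpling House rules out a Condorcet winner.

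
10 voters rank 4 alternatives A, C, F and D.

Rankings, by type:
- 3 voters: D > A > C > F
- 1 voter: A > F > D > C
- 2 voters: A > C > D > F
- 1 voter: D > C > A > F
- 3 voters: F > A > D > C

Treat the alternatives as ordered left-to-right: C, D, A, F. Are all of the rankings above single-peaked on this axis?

Axis positions: C=1, D=2, A=3, F=4.
Type 1 (peak D at position 2): ranking walks positions 2-3-1-4, expanding outward from the peak — single-peaked.
Type 2 (peak A at position 3): ranking walks positions 3-4-2-1, expanding outward from the peak — single-peaked.
Type 3: ranking walks positions 3-1-2-4; C is ranked above D even though D lies between C and the peak A on the axis — preferences dip and rise again. Not single-peaked.
Type 4 (peak D at position 2): ranking walks positions 2-1-3-4, expanding outward from the peak — single-peaked.
Type 5 (peak F at position 4): ranking walks positions 4-3-2-1, expanding outward from the peak — single-peaked.
Type 3 violates single-peakedness, so the profile is not single-peaked on this axis.

no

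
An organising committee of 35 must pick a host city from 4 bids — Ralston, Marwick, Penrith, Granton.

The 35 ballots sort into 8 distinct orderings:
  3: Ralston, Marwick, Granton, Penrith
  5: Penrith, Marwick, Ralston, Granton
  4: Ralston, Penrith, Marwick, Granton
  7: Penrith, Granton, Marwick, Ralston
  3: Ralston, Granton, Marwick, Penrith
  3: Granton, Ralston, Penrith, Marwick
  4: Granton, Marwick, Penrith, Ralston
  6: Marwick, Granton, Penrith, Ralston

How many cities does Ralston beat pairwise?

0

Ralston against each rival (35 organisers):
Ralston–Marwick: Marwick 22–13.
Ralston vs Penrith: Penrith wins 22–13.
Ralston vs Granton: Ralston preferred on 3+5+4+3 = 15 ballots; Granton wins 20–15.
Ralston beats no one; loses to Marwick, Penrith, Granton — 0 pairwise wins.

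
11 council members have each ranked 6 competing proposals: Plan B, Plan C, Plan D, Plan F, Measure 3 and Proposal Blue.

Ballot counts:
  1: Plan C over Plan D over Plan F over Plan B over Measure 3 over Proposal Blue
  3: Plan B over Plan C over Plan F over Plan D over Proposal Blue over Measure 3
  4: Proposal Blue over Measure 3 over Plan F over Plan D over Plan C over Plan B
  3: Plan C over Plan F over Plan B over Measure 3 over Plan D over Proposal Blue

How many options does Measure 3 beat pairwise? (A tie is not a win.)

Measure 3 against each rival (11 council members):
Measure 3 vs Plan B: 4 to 7, Plan B.
Measure 3 vs Plan C: 4 for Measure 3, 7 for Plan C — Plan C by 7–4.
Measure 3 vs Plan D: Measure 3 preferred on 4+3 = 7 ballots; Measure 3 wins 7–4.
Measure 3 vs Plan F: Measure 3 is ranked higher on 4 ballots, Plan F on 7. Plan F wins 7–4.
Measure 3 vs Proposal Blue: 4 to 7, Proposal Blue.
Measure 3 beats Plan D; loses to Plan B, Plan C, Plan F, Proposal Blue — 1 pairwise win.

1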